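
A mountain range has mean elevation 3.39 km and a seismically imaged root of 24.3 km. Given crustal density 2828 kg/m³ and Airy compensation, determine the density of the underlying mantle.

3220 kg/m³

Airy balance: ρ_c h = (ρ_m − ρ_c) r → ρ_m = ρ_c (1 + h/r).
ρ_m = 2828 × (1 + 3.39 km/24.3 km) = 3220 kg/m³.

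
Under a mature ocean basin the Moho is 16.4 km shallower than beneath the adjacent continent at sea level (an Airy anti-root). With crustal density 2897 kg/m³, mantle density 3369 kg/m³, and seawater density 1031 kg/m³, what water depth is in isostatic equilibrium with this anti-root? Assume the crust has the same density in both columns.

4.15 km

Replacing a thickness d of crust by seawater at the top must be balanced by replacing crust with mantle at the base: d (ρ_c − ρ_w) = a (ρ_m − ρ_c).
d = a (ρ_m − ρ_c)/(ρ_c − ρ_w) = 16.4 km × 472/1866 = 4.15 km.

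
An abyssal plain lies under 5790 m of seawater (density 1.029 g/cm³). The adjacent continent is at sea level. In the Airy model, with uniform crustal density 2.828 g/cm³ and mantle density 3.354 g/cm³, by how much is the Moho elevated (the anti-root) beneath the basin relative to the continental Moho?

19800 m

For local isostatic compensation: replacing crust with seawater at the top is compensated by replacing crust with mantle at the base: d (ρ_c − ρ_w) = a (ρ_m − ρ_c).
a = d (ρ_c − ρ_w)/(ρ_m − ρ_c) = 5790 m × 1.799/0.526 = 19800 m.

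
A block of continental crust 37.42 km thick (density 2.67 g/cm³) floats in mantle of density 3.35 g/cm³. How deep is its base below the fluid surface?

29.8 km

Draft d = t ρ_obj/ρ_fluid = 37.42 km × 2.67/3.35 = 29.8 km.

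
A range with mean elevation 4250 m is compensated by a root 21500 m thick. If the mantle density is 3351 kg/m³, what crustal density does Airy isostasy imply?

ρ_c h = (ρ_m − ρ_c) r → ρ_c (h + r) = ρ_m r → ρ_c = ρ_m r / (h + r).
ρ_c = 3351 × 21500 m / (4250 m + 21500 m) = 2800 kg/m³.

2800 kg/m³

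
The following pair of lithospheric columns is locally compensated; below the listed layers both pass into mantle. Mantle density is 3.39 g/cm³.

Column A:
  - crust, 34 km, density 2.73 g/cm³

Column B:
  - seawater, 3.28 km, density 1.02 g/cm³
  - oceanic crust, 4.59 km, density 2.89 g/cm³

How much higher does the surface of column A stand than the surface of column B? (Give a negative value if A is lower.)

3.65 km

For any compensation level in the mantle, the mantle terms cancel and isostasy reduces to e = (Σt_A − Σt_B) − (Σ(ρt)_A − Σ(ρt)_B) / ρ_m.
Σt_A = 34 km; Σt_B = 7.87 km; Σ(ρt)_A = 92.82; Σ(ρt)_B = 16.6107 (in km·g/cm³).
e = (34 − 7.87) − (92.82 − 16.6107) / 3.39 = 3.65 km.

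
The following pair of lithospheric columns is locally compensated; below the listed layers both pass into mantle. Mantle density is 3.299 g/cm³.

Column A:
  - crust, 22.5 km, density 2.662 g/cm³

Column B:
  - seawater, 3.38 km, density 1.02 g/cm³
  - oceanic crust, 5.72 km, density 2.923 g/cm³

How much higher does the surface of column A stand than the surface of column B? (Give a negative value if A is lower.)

1.36 km

For any compensation level in the mantle, the mantle terms cancel and isostasy reduces to e = (Σt_A − Σt_B) − (Σ(ρt)_A − Σ(ρt)_B) / ρ_m.
Σt_A = 22.5 km; Σt_B = 9.1 km; Σ(ρt)_A = 59.895; Σ(ρt)_B = 20.16716 (in km·g/cm³).
e = (22.5 − 9.1) − (59.895 − 20.16716) / 3.299 = 1.36 km.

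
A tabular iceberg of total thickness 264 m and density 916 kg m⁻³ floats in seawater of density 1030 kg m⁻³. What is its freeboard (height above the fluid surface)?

29.2 m

Floating equilibrium: submerged depth d = t ρ_obj/ρ_fluid = 264 m × 916/1030 = 234.8 m.
Freeboard = t − d = 264 m − 234.8 m = 29.2 m.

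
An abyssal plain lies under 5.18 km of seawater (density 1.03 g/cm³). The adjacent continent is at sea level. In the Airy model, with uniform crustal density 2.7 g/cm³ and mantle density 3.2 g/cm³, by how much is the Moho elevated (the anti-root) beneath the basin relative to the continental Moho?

Balancing pressure at the compensation depth: replacing crust with seawater at the top is compensated by replacing crust with mantle at the base: d (ρ_c − ρ_w) = a (ρ_m − ρ_c).
a = d (ρ_c − ρ_w)/(ρ_m − ρ_c) = 5.18 km × 1.67/0.5 = 17.3 km.

17.3 km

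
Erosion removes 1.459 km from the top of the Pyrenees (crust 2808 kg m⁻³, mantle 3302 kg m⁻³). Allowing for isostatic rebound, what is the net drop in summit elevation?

Rebound u = e ρ_c/ρ_m = 1.459 km × 2808/3302 = 1.241 km.
Net surface drop = e − u = 1.459 km − 1.241 km = e (ρ_m − ρ_c)/ρ_m = 0.218 km.

0.218 km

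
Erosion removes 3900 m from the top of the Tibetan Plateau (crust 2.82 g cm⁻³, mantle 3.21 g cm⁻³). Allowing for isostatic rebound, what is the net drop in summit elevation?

474 m

Rebound u = e ρ_c/ρ_m = 3900 m × 2.82/3.21 = 3426 m.
Net surface drop = e − u = 3900 m − 3426 m = e (ρ_m − ρ_c)/ρ_m = 474 m.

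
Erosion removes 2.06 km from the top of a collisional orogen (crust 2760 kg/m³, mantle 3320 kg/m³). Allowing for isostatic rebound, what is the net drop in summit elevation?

Rebound u = e ρ_c/ρ_m = 2.06 km × 2760/3320 = 1.713 km.
Net surface drop = e − u = 2.06 km − 1.713 km = e (ρ_m − ρ_c)/ρ_m = 0.347 km.

0.347 km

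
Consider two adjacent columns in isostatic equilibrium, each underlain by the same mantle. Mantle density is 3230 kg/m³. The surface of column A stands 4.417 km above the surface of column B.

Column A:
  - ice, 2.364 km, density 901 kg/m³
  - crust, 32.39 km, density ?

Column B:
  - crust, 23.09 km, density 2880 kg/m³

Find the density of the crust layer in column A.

2710 kg/m³

Take the compensation level at the base of the deeper column (depth z_c below the surface of column A) and equate Σ ρ_i t_i down to z_c; mantle fills any gap and the z_c terms cancel.
Column A: 2.364×901 + 32.39×ρ + (z_c − 34.754)×3230
Column B: 4.417×0 + 23.09×2880 + (z_c − 4.417 − 23.09)×3230
The z_c×3230 term appears on both sides and cancels. Collect the known terms of each column as K = Σ(ρt)_known − 3230 × (depth of known layers): K_A = 2129.964 − 3230×34.754 = −110125.456; K_B = 66499.2 − 3230×(4.417 + 23.09) = −22348.41.
Balance: K_A + 32.39×ρ = K_B, so ρ = (K_B − K_A)/32.39 = 87777/32.39 = 2710 kg/m³.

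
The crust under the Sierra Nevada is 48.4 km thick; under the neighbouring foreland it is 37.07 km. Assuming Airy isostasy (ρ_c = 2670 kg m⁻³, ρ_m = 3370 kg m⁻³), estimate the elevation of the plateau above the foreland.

2.35 km

Excess crust Δ = 48.4 km − 37.07 km = 11.33 km, split between elevation h and root r with h + r = Δ.
Airy balance ρ_c h = (ρ_m − ρ_c) r gives r = h ρ_c/(ρ_m − ρ_c), so h (1 + ρ_c/(ρ_m − ρ_c)) = Δ, i.e. h = Δ (ρ_m − ρ_c)/ρ_m.
h = 11.33 km × 700/3370 = 2.35 km.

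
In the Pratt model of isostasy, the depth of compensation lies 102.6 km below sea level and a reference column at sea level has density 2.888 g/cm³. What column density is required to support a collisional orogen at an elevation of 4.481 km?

2.77 g/cm³

Pratt balance: ρ_ref D = ρ (D + h).
ρ = ρ_ref D/(D + h) = 2.888 × 102.6 km/(102.6 km + 4.481 km) = 2.77 g/cm³.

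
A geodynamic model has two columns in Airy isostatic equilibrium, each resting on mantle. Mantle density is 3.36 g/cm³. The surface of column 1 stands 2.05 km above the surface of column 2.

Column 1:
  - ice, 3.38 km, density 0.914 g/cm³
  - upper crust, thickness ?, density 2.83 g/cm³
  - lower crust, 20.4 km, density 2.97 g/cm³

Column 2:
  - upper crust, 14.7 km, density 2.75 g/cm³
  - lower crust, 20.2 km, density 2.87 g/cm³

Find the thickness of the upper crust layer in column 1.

18 km

Take the compensation level at the base of the deeper column (depth z_c below the surface of column 1) and equate Σ ρ_i t_i down to z_c; mantle fills any gap and the z_c terms cancel.
Column 1: 3.38×0.914 + x×2.83 + 20.4×2.97 + (z_c − 23.78 − x)×3.36
Column 2: 2.05×0 + 14.7×2.75 + 20.2×2.87 + (z_c − 2.05 − 34.9)×3.36
The z_c×3.36 term appears on both sides and cancels. Collect the known terms of each column as K = Σ(ρt)_known − 3.36 × (depth of known layers): K_1 = 63.67732 − 3.36×23.78 = −16.22348; K_2 = 98.399 − 3.36×(2.05 + 34.9) = −25.753.
Balance: K_1 − x×(3.36 − 2.83) = K_2, so x = (K_1 − K_2)/(3.36 − 2.83) = 9.52952/0.53 = 18 km.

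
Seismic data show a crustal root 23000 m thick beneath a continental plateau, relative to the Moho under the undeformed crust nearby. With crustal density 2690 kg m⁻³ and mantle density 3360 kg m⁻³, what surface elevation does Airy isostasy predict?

Balancing pressure at the compensation depth: ρ_c h = (ρ_m − ρ_c) r.
h = r (ρ_m − ρ_c) / ρ_c = 23000 m × (3360 − 2690) / 2690 = 5730 m.

5730 m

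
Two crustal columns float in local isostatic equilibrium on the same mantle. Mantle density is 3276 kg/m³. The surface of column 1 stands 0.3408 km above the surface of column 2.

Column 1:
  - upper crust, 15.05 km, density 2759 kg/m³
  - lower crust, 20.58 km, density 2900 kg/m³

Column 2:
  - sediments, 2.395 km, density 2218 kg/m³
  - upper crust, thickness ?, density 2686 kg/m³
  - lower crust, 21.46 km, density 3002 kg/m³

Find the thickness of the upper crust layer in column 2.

Take the compensation level at the base of the deeper column (depth z_c below the surface of column 1) and equate Σ ρ_i t_i down to z_c; mantle fills any gap and the z_c terms cancel.
Column 1: 15.05×2759 + 20.58×2900 + (z_c − 35.63)×3276
Column 2: 0.3408×0 + 2.395×2218 + x×2686 + 21.46×3002 + (z_c − 0.3408 − 23.855 − x)×3276
The z_c×3276 term appears on both sides and cancels. Collect the known terms of each column as K = Σ(ρt)_known − 3276 × (depth of known layers): K_1 = 101204.95 − 3276×35.63 = −15518.93; K_2 = 69735.03 − 3276×(0.3408 + 23.855) = −9530.4108.
Balance: K_1 = K_2 − x×(3276 − 2686), so x = (K_2 − K_1)/(3276 − 2686) = 5988.52/590 = 10.2 km.

10.2 km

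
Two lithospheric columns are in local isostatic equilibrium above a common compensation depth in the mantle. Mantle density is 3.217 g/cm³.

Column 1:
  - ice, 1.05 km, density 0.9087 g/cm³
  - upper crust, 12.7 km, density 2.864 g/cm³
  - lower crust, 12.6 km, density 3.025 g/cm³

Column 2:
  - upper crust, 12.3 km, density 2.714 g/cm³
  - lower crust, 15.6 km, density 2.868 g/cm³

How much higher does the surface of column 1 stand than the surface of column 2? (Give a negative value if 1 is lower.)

−0.717 km

For any compensation level in the mantle, the mantle terms cancel and isostasy reduces to e = (Σt_1 − Σt_2) − (Σ(ρt)_1 − Σ(ρt)_2) / ρ_m.
Σt_1 = 26.35 km; Σt_2 = 27.9 km; Σ(ρt)_1 = 75.441935; Σ(ρt)_2 = 78.123 (in km·g/cm³).
e = (26.35 − 27.9) − (75.441935 − 78.123) / 3.217 = −0.717 km.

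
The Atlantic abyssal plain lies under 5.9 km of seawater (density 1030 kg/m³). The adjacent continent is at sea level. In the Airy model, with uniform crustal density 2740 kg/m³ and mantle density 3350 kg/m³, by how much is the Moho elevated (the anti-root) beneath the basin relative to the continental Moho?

16.5 km

Balancing pressure at the compensation depth: replacing crust with seawater at the top is compensated by replacing crust with mantle at the base: d (ρ_c − ρ_w) = a (ρ_m − ρ_c).
a = d (ρ_c − ρ_w)/(ρ_m − ρ_c) = 5.9 km × 1710/610 = 16.5 km.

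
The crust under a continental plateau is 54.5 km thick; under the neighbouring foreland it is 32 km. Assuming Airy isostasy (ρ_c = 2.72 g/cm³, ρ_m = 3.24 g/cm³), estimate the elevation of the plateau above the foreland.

Excess crust Δ = 54.5 km − 32 km = 22.5 km, split between elevation h and root r with h + r = Δ.
Airy balance ρ_c h = (ρ_m − ρ_c) r gives r = h ρ_c/(ρ_m − ρ_c), so h (1 + ρ_c/(ρ_m − ρ_c)) = Δ, i.e. h = Δ (ρ_m − ρ_c)/ρ_m.
h = 22.5 km × 0.52/3.24 = 3.61 km.

3.61 km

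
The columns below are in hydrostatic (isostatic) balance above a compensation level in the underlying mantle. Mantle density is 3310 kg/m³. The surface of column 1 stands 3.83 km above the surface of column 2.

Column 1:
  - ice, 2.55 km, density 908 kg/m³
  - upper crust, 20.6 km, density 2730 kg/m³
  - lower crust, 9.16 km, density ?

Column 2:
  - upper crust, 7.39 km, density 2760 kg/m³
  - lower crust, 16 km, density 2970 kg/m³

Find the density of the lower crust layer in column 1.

2860 kg/m³

Take the compensation level at the base of the deeper column (depth z_c below the surface of column 1) and equate Σ ρ_i t_i down to z_c; mantle fills any gap and the z_c terms cancel.
Column 1: 2.55×908 + 20.6×2730 + 9.16×ρ + (z_c − 32.31)×3310
Column 2: 3.83×0 + 7.39×2760 + 16×2970 + (z_c − 3.83 − 23.39)×3310
The z_c×3310 term appears on both sides and cancels. Collect the known terms of each column as K = Σ(ρt)_known − 3310 × (depth of known layers): K_1 = 58553.4 − 3310×32.31 = −48392.7; K_2 = 67916.4 − 3310×(3.83 + 23.39) = −22181.8.
Balance: K_1 + 9.16×ρ = K_2, so ρ = (K_2 − K_1)/9.16 = 26210.9/9.16 = 2860 kg/m³.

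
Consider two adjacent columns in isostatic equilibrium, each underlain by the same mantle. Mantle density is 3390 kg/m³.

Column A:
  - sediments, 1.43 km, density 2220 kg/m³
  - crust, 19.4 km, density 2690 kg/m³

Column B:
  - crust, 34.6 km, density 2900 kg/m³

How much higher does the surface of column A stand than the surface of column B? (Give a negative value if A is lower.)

−0.502 km

For any compensation level in the mantle, the mantle terms cancel and isostasy reduces to e = (Σt_A − Σt_B) − (Σ(ρt)_A − Σ(ρt)_B) / ρ_m.
Σt_A = 20.83 km; Σt_B = 34.6 km; Σ(ρt)_A = 55360.6; Σ(ρt)_B = 100340 (in km·kg/m³).
e = (20.83 − 34.6) − (55360.6 − 100340) / 3390 = −0.502 km.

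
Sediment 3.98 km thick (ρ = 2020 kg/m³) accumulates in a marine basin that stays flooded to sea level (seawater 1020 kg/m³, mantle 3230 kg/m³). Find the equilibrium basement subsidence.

1.8 km

Submarine loading: the sediment displaces seawater, and the subsidence is in turn flooded, so s (ρ_m − ρ_w) = t (ρ_sed − ρ_w).
s = 3.98 km × (2020 − 1020) / (3230 − 1020) = 1.8 km.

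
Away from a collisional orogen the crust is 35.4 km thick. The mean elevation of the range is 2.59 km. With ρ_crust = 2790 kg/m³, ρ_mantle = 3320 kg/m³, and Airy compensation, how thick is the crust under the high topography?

Root depth r = h ρ_c / (ρ_m − ρ_c) = 2.59 km × 2790 / 530 = 13.63 km.
Total thickness = T + h + r = 35.4 km + 2.59 km + 13.63 km = 51.6 km.

51.6 km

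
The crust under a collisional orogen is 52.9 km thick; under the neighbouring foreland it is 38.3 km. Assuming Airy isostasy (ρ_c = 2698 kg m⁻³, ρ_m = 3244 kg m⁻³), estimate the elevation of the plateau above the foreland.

2.46 km

Excess crust Δ = 52.9 km − 38.3 km = 14.6 km, split between elevation h and root r with h + r = Δ.
Airy balance ρ_c h = (ρ_m − ρ_c) r gives r = h ρ_c/(ρ_m − ρ_c), so h (1 + ρ_c/(ρ_m − ρ_c)) = Δ, i.e. h = Δ (ρ_m − ρ_c)/ρ_m.
h = 14.6 km × 546/3244 = 2.46 km.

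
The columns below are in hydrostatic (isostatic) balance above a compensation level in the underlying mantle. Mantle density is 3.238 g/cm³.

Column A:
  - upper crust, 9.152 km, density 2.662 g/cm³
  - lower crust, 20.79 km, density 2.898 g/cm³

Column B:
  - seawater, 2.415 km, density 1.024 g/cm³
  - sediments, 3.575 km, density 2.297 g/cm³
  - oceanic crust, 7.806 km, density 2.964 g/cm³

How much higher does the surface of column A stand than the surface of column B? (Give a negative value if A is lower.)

For any compensation level in the mantle, the mantle terms cancel and isostasy reduces to e = (Σt_A − Σt_B) − (Σ(ρt)_A − Σ(ρt)_B) / ρ_m.
Σt_A = 29.942 km; Σt_B = 13.796 km; Σ(ρt)_A = 84.612044; Σ(ρt)_B = 33.821719 (in km·g/cm³).
e = (29.942 − 13.796) − (84.612044 − 33.821719) / 3.238 = 0.46 km.

0.46 km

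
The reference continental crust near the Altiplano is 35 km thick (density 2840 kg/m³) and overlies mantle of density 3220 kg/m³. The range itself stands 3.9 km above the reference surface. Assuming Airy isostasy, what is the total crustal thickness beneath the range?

68 km

Root depth r = h ρ_c / (ρ_m − ρ_c) = 3.9 km × 2840 / 380 = 29.15 km.
Total thickness = T + h + r = 35 km + 3.9 km + 29.15 km = 68 km.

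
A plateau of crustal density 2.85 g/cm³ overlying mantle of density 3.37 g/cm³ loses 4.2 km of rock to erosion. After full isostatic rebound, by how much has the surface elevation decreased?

0.648 km

Rebound u = e ρ_c/ρ_m = 4.2 km × 2.85/3.37 = 3.552 km.
Net surface drop = e − u = 4.2 km − 3.552 km = e (ρ_m − ρ_c)/ρ_m = 0.648 km.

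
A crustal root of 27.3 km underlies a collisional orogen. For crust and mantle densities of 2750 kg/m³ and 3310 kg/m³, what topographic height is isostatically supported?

Isostatic balance requires: ρ_c h = (ρ_m − ρ_c) r.
h = r (ρ_m − ρ_c) / ρ_c = 27.3 km × (3310 − 2750) / 2750 = 5.56 km.

5.56 km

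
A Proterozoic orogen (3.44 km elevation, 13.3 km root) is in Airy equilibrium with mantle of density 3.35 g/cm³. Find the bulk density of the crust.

2.66 g/cm³

ρ_c h = (ρ_m − ρ_c) r → ρ_c (h + r) = ρ_m r → ρ_c = ρ_m r / (h + r).
ρ_c = 3.35 × 13.3 km / (3.44 km + 13.3 km) = 2.66 g/cm³.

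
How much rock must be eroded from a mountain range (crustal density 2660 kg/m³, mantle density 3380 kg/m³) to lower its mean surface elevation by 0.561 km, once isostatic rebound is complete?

Net drop Δ = e − u = e − e ρ_c/ρ_m = e (ρ_m − ρ_c)/ρ_m.
e = Δ ρ_m/(ρ_m − ρ_c) = 0.561 km × 3380/720 = 2.63 km.

2.63 km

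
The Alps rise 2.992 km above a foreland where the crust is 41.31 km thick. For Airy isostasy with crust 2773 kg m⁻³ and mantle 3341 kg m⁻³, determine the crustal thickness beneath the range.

Root depth r = h ρ_c / (ρ_m − ρ_c) = 2.992 km × 2773 / 568 = 14.61 km.
Total thickness = T + h + r = 41.31 km + 2.992 km + 14.61 km = 58.9 km.

58.9 km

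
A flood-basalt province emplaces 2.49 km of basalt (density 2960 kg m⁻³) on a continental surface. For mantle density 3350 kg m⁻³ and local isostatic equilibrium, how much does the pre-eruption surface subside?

2.2 km

Subaerial loading: s = t ρ_load / ρ_m.
s = 2.49 km × 2960/3350 = 2.2 km.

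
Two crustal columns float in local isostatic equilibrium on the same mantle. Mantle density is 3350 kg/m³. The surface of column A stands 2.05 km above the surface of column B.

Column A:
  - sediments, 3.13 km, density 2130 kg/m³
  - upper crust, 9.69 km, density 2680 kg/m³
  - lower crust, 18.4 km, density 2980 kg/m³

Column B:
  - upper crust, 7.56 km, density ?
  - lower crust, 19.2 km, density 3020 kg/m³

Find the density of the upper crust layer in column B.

2830 kg/m³

Take the compensation level at the base of the deeper column (depth z_c below the surface of column A) and equate Σ ρ_i t_i down to z_c; mantle fills any gap and the z_c terms cancel.
Column A: 3.13×2130 + 9.69×2680 + 18.4×2980 + (z_c − 31.22)×3350
Column B: 2.05×0 + 7.56×ρ + 19.2×3020 + (z_c − 2.05 − 26.76)×3350
The z_c×3350 term appears on both sides and cancels. Collect the known terms of each column as K = Σ(ρt)_known − 3350 × (depth of known layers): K_A = 87468.1 − 3350×31.22 = −17118.9; K_B = 57984 − 3350×(2.05 + 26.76) = −38529.5.
Balance: K_A = K_B + 7.56×ρ, so ρ = (K_A − K_B)/7.56 = 21410.6/7.56 = 2830 kg/m³.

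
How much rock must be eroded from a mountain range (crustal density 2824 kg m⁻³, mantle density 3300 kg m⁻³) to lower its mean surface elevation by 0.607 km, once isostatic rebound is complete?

Net drop Δ = e − u = e − e ρ_c/ρ_m = e (ρ_m − ρ_c)/ρ_m.
e = Δ ρ_m/(ρ_m − ρ_c) = 0.607 km × 3300/476 = 4.21 km.

4.21 km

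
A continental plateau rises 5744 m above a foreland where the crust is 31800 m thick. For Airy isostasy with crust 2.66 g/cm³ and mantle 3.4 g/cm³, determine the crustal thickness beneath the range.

Root depth r = h ρ_c / (ρ_m − ρ_c) = 5744 m × 2.66 / 0.74 = 20650 m.
Total thickness = T + h + r = 31800 m + 5744 m + 20650 m = 58200 m.

58200 m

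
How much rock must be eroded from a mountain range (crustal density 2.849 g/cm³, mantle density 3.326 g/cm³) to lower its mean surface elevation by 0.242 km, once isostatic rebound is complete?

Net drop Δ = e − u = e − e ρ_c/ρ_m = e (ρ_m − ρ_c)/ρ_m.
e = Δ ρ_m/(ρ_m − ρ_c) = 0.242 km × 3.326/0.477 = 1.69 km.

1.69 km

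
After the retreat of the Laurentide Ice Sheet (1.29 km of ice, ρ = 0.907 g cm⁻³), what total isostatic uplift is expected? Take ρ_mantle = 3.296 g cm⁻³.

Removing the load lets mantle flow back in; uplift u satisfies ρ_ice t = ρ_m u.
u = t ρ_ice/ρ_m = 1.29 km × 0.907/3.296 = 0.355 km.

0.355 km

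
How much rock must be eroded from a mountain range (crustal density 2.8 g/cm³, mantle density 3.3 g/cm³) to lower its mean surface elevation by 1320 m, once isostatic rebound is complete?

Net drop Δ = e − u = e − e ρ_c/ρ_m = e (ρ_m − ρ_c)/ρ_m.
e = Δ ρ_m/(ρ_m − ρ_c) = 1320 m × 3.3/0.5 = 8710 m.

8710 m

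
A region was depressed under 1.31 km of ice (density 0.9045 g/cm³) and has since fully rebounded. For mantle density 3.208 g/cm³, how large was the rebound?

0.369 km

Removing the load lets mantle flow back in; uplift u satisfies ρ_ice t = ρ_m u.
u = t ρ_ice/ρ_m = 1.31 km × 0.9045/3.208 = 0.369 km.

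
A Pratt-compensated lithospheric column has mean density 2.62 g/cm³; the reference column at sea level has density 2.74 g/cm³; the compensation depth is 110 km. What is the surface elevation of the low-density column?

5.04 km

ρ_ref D = ρ (D + h) → h = D (ρ_ref − ρ)/ρ.
h = 110 km × (2.74 − 2.62)/2.62 = 5.04 km.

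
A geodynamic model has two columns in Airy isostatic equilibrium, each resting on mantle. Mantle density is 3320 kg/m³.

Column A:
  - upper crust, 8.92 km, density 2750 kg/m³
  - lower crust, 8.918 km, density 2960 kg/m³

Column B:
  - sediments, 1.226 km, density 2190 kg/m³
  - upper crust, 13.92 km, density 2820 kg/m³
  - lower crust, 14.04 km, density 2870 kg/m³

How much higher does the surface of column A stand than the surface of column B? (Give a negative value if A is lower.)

−1.92 km

For any compensation level in the mantle, the mantle terms cancel and isostasy reduces to e = (Σt_A − Σt_B) − (Σ(ρt)_A − Σ(ρt)_B) / ρ_m.
Σt_A = 17.838 km; Σt_B = 29.186 km; Σ(ρt)_A = 50927.28; Σ(ρt)_B = 82234.14 (in km·kg/m³).
e = (17.838 − 29.186) − (50927.28 − 82234.14) / 3320 = −1.92 km.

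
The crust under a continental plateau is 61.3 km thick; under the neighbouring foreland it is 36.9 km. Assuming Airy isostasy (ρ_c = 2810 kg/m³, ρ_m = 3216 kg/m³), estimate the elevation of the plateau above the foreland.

3.08 km

Excess crust Δ = 61.3 km − 36.9 km = 24.4 km, split between elevation h and root r with h + r = Δ.
Airy balance ρ_c h = (ρ_m − ρ_c) r gives r = h ρ_c/(ρ_m − ρ_c), so h (1 + ρ_c/(ρ_m − ρ_c)) = Δ, i.e. h = Δ (ρ_m − ρ_c)/ρ_m.
h = 24.4 km × 406/3216 = 3.08 km.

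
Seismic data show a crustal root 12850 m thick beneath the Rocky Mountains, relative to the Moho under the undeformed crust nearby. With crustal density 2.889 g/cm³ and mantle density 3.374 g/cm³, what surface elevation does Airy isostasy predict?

For local isostatic compensation: ρ_c h = (ρ_m − ρ_c) r.
h = r (ρ_m − ρ_c) / ρ_c = 12850 m × (3.374 − 2.889) / 2.889 = 2160 m.

2160 m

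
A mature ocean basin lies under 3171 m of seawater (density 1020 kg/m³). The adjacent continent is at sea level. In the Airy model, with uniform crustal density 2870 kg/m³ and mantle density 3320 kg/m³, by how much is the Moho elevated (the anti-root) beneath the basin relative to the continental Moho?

For local isostatic compensation: replacing crust with seawater at the top is compensated by replacing crust with mantle at the base: d (ρ_c − ρ_w) = a (ρ_m − ρ_c).
a = d (ρ_c − ρ_w)/(ρ_m − ρ_c) = 3171 m × 1850/450 = 13000 m.

13000 m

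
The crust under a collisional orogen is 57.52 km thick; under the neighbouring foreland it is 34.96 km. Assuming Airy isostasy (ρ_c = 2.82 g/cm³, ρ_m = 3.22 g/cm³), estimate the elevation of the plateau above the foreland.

Excess crust Δ = 57.52 km − 34.96 km = 22.56 km, split between elevation h and root r with h + r = Δ.
Airy balance ρ_c h = (ρ_m − ρ_c) r gives r = h ρ_c/(ρ_m − ρ_c), so h (1 + ρ_c/(ρ_m − ρ_c)) = Δ, i.e. h = Δ (ρ_m − ρ_c)/ρ_m.
h = 22.56 km × 0.4/3.22 = 2.8 km.

2.8 km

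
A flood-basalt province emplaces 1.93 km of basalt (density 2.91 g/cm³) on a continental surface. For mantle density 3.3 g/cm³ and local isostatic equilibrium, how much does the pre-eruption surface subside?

Subaerial loading: s = t ρ_load / ρ_m.
s = 1.93 km × 2.91/3.3 = 1.7 km.

1.7 km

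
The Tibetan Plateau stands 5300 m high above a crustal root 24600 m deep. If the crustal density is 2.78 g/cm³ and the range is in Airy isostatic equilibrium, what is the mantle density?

Airy balance: ρ_c h = (ρ_m − ρ_c) r → ρ_m = ρ_c (1 + h/r).
ρ_m = 2.78 × (1 + 5300 m/24600 m) = 3.38 g/cm³.

3.38 g/cm³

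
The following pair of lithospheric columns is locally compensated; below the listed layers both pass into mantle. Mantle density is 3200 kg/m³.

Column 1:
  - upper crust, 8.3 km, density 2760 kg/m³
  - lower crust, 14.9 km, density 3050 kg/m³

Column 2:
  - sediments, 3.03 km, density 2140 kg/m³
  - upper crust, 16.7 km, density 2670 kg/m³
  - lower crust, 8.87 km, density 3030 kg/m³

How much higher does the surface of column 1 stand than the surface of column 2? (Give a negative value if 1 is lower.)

For any compensation level in the mantle, the mantle terms cancel and isostasy reduces to e = (Σt_1 − Σt_2) − (Σ(ρt)_1 − Σ(ρt)_2) / ρ_m.
Σt_1 = 23.2 km; Σt_2 = 28.6 km; Σ(ρt)_1 = 68353; Σ(ρt)_2 = 77949.3 (in km·kg/m³).
e = (23.2 − 28.6) − (68353 − 77949.3) / 3200 = −2.4 km.

−2.4 km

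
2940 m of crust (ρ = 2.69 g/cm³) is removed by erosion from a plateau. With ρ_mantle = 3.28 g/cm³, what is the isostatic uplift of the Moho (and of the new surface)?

2410 m

Unloading: uplift u = e ρ_c/ρ_m = 2940 m × 2.69/3.28 = 2410 m.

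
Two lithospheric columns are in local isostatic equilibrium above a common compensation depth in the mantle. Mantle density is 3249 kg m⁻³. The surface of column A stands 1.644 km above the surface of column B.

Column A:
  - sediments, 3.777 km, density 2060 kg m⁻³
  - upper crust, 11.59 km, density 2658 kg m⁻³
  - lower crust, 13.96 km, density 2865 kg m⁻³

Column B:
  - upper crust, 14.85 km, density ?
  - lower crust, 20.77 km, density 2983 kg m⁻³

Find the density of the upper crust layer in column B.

2860 kg m⁻³

Take the compensation level at the base of the deeper column (depth z_c below the surface of column A) and equate Σ ρ_i t_i down to z_c; mantle fills any gap and the z_c terms cancel.
Column A: 3.777×2060 + 11.59×2658 + 13.96×2865 + (z_c − 29.327)×3249
Column B: 1.644×0 + 14.85×ρ + 20.77×2983 + (z_c − 1.644 − 35.62)×3249
The z_c×3249 term appears on both sides and cancels. Collect the known terms of each column as K = Σ(ρt)_known − 3249 × (depth of known layers): K_A = 78582.24 − 3249×29.327 = −16701.183; K_B = 61956.91 − 3249×(1.644 + 35.62) = −59113.826.
Balance: K_A = K_B + 14.85×ρ, so ρ = (K_A − K_B)/14.85 = 42412.6/14.85 = 2860 kg m⁻³.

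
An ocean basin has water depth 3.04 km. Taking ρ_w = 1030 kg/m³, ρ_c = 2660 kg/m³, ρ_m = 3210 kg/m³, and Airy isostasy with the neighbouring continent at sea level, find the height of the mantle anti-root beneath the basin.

9.01 km

For local isostatic compensation: replacing crust with seawater at the top is compensated by replacing crust with mantle at the base: d (ρ_c − ρ_w) = a (ρ_m − ρ_c).
a = d (ρ_c − ρ_w)/(ρ_m − ρ_c) = 3.04 km × 1630/550 = 9.01 km.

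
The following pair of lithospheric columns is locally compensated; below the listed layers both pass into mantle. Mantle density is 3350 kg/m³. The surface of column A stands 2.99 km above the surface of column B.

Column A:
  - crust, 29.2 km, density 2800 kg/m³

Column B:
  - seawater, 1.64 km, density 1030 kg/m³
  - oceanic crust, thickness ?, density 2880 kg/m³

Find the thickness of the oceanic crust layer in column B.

4.76 km

Take the compensation level at the base of the deeper column (depth z_c below the surface of column A) and equate Σ ρ_i t_i down to z_c; mantle fills any gap and the z_c terms cancel.
Column A: 29.2×2800 + (z_c − 29.2)×3350
Column B: 2.99×0 + 1.64×1030 + x×2880 + (z_c − 2.99 − 1.64 − x)×3350
The z_c×3350 term appears on both sides and cancels. Collect the known terms of each column as K = Σ(ρt)_known − 3350 × (depth of known layers): K_A = 81760 − 3350×29.2 = −16060; K_B = 1689.2 − 3350×(2.99 + 1.64) = −13821.3.
Balance: K_A = K_B − x×(3350 − 2880), so x = (K_B − K_A)/(3350 − 2880) = 2238.7/470 = 4.76 km.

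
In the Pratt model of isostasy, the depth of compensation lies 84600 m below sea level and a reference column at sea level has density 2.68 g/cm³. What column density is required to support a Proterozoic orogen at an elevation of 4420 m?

Pratt balance: ρ_ref D = ρ (D + h).
ρ = ρ_ref D/(D + h) = 2.68 × 84600 m/(84600 m + 4420 m) = 2.55 g/cm³.

2.55 g/cm³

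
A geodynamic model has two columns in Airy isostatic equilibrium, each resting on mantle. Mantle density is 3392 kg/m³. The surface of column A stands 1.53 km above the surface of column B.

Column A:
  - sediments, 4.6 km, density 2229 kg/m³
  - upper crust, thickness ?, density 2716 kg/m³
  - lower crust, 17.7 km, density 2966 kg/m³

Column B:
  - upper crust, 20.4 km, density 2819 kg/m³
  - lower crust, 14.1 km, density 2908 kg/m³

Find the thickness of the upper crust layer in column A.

16 km

Take the compensation level at the base of the deeper column (depth z_c below the surface of column A) and equate Σ ρ_i t_i down to z_c; mantle fills any gap and the z_c terms cancel.
Column A: 4.6×2229 + x×2716 + 17.7×2966 + (z_c − 22.3 − x)×3392
Column B: 1.53×0 + 20.4×2819 + 14.1×2908 + (z_c − 1.53 − 34.5)×3392
The z_c×3392 term appears on both sides and cancels. Collect the known terms of each column as K = Σ(ρt)_known − 3392 × (depth of known layers): K_A = 62751.6 − 3392×22.3 = −12890; K_B = 98510.4 − 3392×(1.53 + 34.5) = −23703.36.
Balance: K_A − x×(3392 − 2716) = K_B, so x = (K_A − K_B)/(3392 − 2716) = 10813.4/676 = 16 km.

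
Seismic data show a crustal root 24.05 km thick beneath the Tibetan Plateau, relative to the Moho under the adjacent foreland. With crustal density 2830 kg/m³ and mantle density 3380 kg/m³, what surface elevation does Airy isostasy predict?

Isostatic balance requires: ρ_c h = (ρ_m − ρ_c) r.
h = r (ρ_m − ρ_c) / ρ_c = 24.05 km × (3380 − 2830) / 2830 = 4.67 km.

4.67 km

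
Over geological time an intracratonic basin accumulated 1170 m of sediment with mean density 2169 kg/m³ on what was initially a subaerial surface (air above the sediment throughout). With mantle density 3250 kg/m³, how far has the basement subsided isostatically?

781 m

Subaerial load: s = t ρ_sed / ρ_m = 1170 m × 2169/3250 = 781 m.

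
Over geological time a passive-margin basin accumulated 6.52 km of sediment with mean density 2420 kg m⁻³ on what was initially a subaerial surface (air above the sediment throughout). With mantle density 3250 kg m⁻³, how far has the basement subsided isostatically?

Subaerial load: s = t ρ_sed / ρ_m = 6.52 km × 2420/3250 = 4.85 km.

4.85 km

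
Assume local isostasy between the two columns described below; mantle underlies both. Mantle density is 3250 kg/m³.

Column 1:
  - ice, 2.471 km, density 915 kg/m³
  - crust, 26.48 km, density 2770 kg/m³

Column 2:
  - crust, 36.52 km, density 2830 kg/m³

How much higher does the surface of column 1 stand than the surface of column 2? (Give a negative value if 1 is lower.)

For any compensation level in the mantle, the mantle terms cancel and isostasy reduces to e = (Σt_1 − Σt_2) − (Σ(ρt)_1 − Σ(ρt)_2) / ρ_m.
Σt_1 = 28.951 km; Σt_2 = 36.52 km; Σ(ρt)_1 = 75610.565; Σ(ρt)_2 = 103351.6 (in km·kg/m³).
e = (28.951 − 36.52) − (75610.565 − 103351.6) / 3250 = 0.967 km.

0.967 km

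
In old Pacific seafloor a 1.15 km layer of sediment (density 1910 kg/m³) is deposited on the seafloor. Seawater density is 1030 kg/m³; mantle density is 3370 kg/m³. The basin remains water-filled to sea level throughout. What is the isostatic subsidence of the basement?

0.432 km

Submarine loading: the sediment displaces seawater, and the subsidence is in turn flooded, so s (ρ_m − ρ_w) = t (ρ_sed − ρ_w).
s = 1.15 km × (1910 − 1030) / (3370 − 1030) = 0.432 km.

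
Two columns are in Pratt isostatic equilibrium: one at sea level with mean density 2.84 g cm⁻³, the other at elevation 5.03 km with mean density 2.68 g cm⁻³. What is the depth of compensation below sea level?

ρ_ref D = ρ (D + h) → D (ρ_ref − ρ) = ρ h.
D = ρ h/(ρ_ref − ρ) = 2.68 × 5.03 km/(2.84 − 2.68) = 84.3 km.

84.3 km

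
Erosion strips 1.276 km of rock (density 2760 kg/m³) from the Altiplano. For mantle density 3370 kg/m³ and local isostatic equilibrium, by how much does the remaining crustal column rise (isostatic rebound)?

Unloading: uplift u = e ρ_c/ρ_m = 1.276 km × 2760/3370 = 1.05 km.

1.05 km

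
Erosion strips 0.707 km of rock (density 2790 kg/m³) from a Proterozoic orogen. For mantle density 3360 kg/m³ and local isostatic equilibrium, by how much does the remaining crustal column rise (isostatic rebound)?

0.587 km

Unloading: uplift u = e ρ_c/ρ_m = 0.707 km × 2790/3360 = 0.587 km.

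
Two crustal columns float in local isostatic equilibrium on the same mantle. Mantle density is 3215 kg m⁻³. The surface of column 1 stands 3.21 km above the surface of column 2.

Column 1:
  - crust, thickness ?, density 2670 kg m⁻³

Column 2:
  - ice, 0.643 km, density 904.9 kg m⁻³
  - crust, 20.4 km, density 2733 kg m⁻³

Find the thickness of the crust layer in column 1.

Take the compensation level at the base of the deeper column (depth z_c below the surface of column 1) and equate Σ ρ_i t_i down to z_c; mantle fills any gap and the z_c terms cancel.
Column 1: x×2670 + (z_c − 0 − x)×3215
Column 2: 3.21×0 + 0.643×904.9 + 20.4×2733 + (z_c − 3.21 − 21.043)×3215
The z_c×3215 term appears on both sides and cancels. Collect the known terms of each column as K = Σ(ρt)_known − 3215 × (depth of known layers): K_1 = 0 − 3215×0 = 0; K_2 = 56335.0507 − 3215×(3.21 + 21.043) = −21638.3443.
Balance: K_1 − x×(3215 − 2670) = K_2, so x = (K_1 − K_2)/(3215 − 2670) = 21638.3/545 = 39.7 km.

39.7 km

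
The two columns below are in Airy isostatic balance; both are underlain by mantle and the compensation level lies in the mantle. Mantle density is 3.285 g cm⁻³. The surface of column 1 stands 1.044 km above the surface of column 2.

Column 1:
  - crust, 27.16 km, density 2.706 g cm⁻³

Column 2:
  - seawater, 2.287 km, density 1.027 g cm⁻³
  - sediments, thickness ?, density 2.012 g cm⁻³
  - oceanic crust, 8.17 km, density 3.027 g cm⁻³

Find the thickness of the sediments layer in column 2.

3.95 km

Take the compensation level at the base of the deeper column (depth z_c below the surface of column 1) and equate Σ ρ_i t_i down to z_c; mantle fills any gap and the z_c terms cancel.
Column 1: 27.16×2.706 + (z_c − 27.16)×3.285
Column 2: 1.044×0 + 2.287×1.027 + x×2.012 + 8.17×3.027 + (z_c − 1.044 − 10.457 − x)×3.285
The z_c×3.285 term appears on both sides and cancels. Collect the known terms of each column as K = Σ(ρt)_known − 3.285 × (depth of known layers): K_1 = 73.49496 − 3.285×27.16 = −15.72564; K_2 = 27.079339 − 3.285×(1.044 + 10.457) = −10.701446.
Balance: K_1 = K_2 − x×(3.285 − 2.012), so x = (K_2 − K_1)/(3.285 − 2.012) = 5.02419/1.273 = 3.95 km.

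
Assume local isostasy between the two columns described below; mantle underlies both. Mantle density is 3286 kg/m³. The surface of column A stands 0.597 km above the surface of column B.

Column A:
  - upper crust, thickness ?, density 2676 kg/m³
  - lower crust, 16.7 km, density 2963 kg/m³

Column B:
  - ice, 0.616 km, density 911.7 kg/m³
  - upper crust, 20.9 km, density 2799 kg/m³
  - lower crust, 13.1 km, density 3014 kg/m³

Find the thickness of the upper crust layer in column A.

19.3 km

Take the compensation level at the base of the deeper column (depth z_c below the surface of column A) and equate Σ ρ_i t_i down to z_c; mantle fills any gap and the z_c terms cancel.
Column A: x×2676 + 16.7×2963 + (z_c − 16.7 − x)×3286
Column B: 0.597×0 + 0.616×911.7 + 20.9×2799 + 13.1×3014 + (z_c − 0.597 − 34.616)×3286
The z_c×3286 term appears on both sides and cancels. Collect the known terms of each column as K = Σ(ρt)_known − 3286 × (depth of known layers): K_A = 49482.1 − 3286×16.7 = −5394.1; K_B = 98544.1072 − 3286×(0.597 + 34.616) = −17165.8108.
Balance: K_A − x×(3286 − 2676) = K_B, so x = (K_A − K_B)/(3286 − 2676) = 11771.7/610 = 19.3 km.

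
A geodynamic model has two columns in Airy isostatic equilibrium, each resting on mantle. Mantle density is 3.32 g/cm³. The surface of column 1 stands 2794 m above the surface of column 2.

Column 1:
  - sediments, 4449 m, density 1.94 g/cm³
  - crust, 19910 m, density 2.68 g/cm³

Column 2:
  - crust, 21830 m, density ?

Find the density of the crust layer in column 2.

2.88 g/cm³

Take the compensation level at the base of the deeper column (depth z_c below the surface of column 1) and equate Σ ρ_i t_i down to z_c; mantle fills any gap and the z_c terms cancel.
Column 1: 4449×1.94 + 19910×2.68 + (z_c − 24359)×3.32
Column 2: 2794×0 + 21830×ρ + (z_c − 2794 − 21830)×3.32
The z_c×3.32 term appears on both sides and cancels. Collect the known terms of each column as K = Σ(ρt)_known − 3.32 × (depth of known layers): K_1 = 61989.86 − 3.32×24359 = −18882.02; K_2 = 0 − 3.32×(2794 + 21830) = −81751.68.
Balance: K_1 = K_2 + 21830×ρ, so ρ = (K_1 − K_2)/21830 = 62869.7/21830 = 2.88 g/cm³.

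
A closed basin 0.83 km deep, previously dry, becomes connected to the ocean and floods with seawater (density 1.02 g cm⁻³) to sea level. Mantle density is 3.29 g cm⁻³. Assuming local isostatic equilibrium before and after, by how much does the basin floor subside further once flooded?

After flooding the water column is d + s deep. Its weight must equal the weight of mantle displaced by the extra subsidence s: (d + s) ρ_w = s ρ_m.
s = d ρ_w / (ρ_m − ρ_w) = 0.83 km × 1.02/(3.29 − 1.02) = 0.373 km.

0.373 km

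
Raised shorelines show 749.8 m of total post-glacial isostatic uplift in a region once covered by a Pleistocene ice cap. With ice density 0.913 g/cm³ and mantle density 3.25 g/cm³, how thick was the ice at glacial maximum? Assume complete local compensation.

2670 m

u = t ρ_ice/ρ_m → t = u ρ_m/ρ_ice = 749.8 m × 3.25/0.913 = 2670 m.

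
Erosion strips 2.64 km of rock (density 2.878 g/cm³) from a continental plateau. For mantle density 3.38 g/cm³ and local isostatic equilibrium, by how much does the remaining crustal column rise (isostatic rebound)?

2.25 km

Unloading: uplift u = e ρ_c/ρ_m = 2.64 km × 2.878/3.38 = 2.25 km.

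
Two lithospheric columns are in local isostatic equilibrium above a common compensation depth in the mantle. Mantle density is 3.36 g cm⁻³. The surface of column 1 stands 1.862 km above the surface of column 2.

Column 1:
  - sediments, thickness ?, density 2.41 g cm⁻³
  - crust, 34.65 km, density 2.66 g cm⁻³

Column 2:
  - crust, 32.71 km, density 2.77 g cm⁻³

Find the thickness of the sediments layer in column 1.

Take the compensation level at the base of the deeper column (depth z_c below the surface of column 1) and equate Σ ρ_i t_i down to z_c; mantle fills any gap and the z_c terms cancel.
Column 1: x×2.41 + 34.65×2.66 + (z_c − 34.65 − x)×3.36
Column 2: 1.862×0 + 32.71×2.77 + (z_c − 1.862 − 32.71)×3.36
The z_c×3.36 term appears on both sides and cancels. Collect the known terms of each column as K = Σ(ρt)_known − 3.36 × (depth of known layers): K_1 = 92.169 − 3.36×34.65 = −24.255; K_2 = 90.6067 − 3.36×(1.862 + 32.71) = −25.55522.
Balance: K_1 − x×(3.36 − 2.41) = K_2, so x = (K_1 − K_2)/(3.36 − 2.41) = 1.30022/0.95 = 1.37 km.

1.37 km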